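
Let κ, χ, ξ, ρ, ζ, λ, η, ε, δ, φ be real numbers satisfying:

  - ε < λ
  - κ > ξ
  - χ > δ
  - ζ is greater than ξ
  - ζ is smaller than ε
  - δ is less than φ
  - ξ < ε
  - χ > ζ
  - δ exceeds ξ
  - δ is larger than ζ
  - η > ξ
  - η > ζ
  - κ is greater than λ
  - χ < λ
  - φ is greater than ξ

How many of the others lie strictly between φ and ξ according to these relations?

2

Chaining upward from ξ reaches: ζ, δ, ε, η, χ, λ, κ.
Chaining downward from φ reaches: ζ, δ.
Strictly between ξ and φ are those in both lists: ζ, δ — 2 elements.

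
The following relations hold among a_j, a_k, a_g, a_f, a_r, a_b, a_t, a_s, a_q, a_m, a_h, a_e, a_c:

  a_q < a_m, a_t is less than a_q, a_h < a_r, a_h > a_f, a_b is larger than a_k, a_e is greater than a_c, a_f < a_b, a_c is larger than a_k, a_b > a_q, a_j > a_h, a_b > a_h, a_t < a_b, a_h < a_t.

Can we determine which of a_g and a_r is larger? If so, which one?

undetermined

Following every chain through a_r: below a_r we get a_f, a_h.
a_g is not reached, and no chain runs the other way from a_g to a_r.
So the given relations leave the order of a_r and a_g undetermined.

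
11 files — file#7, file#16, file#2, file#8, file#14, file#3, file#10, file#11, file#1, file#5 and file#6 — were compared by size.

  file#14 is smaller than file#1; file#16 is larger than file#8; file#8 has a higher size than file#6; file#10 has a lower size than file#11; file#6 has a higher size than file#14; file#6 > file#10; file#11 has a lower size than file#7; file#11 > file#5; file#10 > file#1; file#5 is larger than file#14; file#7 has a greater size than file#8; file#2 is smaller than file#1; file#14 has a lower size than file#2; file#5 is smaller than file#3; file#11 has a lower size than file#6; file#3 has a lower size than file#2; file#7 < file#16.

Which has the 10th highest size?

Piecing the relations together gives one ordering: file#14 < file#5 < file#3 < file#2 < file#1 < file#10 < file#11 < file#6 < file#8 < file#7 < file#16.
The 10th largest is file#5.

file#5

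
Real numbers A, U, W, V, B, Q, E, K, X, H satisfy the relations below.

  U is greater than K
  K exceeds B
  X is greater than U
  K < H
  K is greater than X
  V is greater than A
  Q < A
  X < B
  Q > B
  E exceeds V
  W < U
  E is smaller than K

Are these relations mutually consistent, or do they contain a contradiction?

Chaining the given relations yields U < X < B < Q < A < V < E < K, so U < K. But one relation states K < U. These cannot both hold.

inconsistent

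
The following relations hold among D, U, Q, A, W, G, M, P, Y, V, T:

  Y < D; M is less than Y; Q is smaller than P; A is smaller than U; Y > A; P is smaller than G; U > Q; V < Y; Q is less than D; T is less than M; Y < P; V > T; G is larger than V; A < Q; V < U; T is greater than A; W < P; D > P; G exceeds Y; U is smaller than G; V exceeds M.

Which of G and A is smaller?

A < T and T < M give A < M.
With M < V: A < T < M < V.
With V < Y: A < T < M < V < Y.
With Y < P: A < T < M < V < Y < P.
Then P < G extends the chain to G.
So A < G; A is the smaller of the two.

A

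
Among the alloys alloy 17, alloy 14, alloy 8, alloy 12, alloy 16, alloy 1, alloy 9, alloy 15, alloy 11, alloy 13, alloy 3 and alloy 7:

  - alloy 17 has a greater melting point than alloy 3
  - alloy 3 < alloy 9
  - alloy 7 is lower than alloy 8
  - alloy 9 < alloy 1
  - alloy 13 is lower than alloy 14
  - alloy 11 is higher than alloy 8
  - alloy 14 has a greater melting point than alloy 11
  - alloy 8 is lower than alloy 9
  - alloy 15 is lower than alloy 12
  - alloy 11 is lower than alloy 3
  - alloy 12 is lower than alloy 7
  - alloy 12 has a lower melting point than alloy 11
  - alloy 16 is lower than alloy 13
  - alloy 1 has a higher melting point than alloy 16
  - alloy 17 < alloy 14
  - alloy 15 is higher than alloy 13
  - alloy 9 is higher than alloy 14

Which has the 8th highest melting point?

alloy 7

Piecing the relations together gives one ordering: alloy 16 < alloy 13 < alloy 15 < alloy 12 < alloy 7 < alloy 8 < alloy 11 < alloy 3 < alloy 17 < alloy 14 < alloy 9 < alloy 1.
The 8th largest is alloy 7.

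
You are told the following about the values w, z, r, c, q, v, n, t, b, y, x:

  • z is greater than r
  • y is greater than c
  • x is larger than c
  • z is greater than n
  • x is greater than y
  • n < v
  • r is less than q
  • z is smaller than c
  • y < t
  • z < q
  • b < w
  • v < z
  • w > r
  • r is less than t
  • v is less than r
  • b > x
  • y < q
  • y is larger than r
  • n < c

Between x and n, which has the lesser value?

n < v and v < r give n < r.
Then r < z extends the chain to z.
With z < c: n < v < r < z < c.
Then c < y extends the chain to y.
With y < x: n < v < r < z < c < y < x.
So n < x; n is the smaller of the two.

n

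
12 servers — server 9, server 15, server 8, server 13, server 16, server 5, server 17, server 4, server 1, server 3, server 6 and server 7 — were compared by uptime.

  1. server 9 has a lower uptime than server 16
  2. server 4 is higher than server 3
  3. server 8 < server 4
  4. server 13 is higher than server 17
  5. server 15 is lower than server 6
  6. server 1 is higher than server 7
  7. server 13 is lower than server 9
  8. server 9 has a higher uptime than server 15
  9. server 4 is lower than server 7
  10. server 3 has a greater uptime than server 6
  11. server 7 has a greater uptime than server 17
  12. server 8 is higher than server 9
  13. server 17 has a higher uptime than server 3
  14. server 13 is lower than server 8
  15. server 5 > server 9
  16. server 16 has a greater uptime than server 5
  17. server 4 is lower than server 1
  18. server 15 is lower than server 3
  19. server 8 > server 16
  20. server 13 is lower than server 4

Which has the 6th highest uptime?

server 5

The consecutive relations fix a unique order: server 15 < server 6 < server 3 < server 17 < server 13 < server 9 < server 5 < server 16 < server 8 < server 4 < server 7 < server 1.
Counting 6 from the largest end gives server 5.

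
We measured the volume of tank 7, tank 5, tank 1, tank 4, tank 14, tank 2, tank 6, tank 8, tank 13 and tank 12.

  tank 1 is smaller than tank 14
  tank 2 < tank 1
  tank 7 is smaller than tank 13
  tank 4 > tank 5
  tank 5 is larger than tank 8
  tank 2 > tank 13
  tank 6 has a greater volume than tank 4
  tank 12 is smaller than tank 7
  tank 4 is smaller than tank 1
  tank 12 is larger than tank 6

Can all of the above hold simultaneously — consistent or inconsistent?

Every relation is compatible with tank 8 < tank 5 < tank 4 < tank 6 < tank 12 < tank 7 < tank 13 < tank 2 < tank 1 < tank 14; the set is consistent.

consistent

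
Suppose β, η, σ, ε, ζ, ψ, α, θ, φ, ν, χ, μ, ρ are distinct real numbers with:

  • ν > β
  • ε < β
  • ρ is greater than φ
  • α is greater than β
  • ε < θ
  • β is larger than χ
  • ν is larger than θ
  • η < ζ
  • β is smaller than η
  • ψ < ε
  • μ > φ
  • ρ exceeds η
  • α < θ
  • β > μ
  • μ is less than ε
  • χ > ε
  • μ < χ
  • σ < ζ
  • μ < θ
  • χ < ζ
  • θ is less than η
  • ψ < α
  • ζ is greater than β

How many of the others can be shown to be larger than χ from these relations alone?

From χ the given relations immediately reach β, ζ.
From those, α, η, ν — 5 in total.
From those, θ, ρ — 7 in total.
Nothing else is reachable above χ; 7 in all.

7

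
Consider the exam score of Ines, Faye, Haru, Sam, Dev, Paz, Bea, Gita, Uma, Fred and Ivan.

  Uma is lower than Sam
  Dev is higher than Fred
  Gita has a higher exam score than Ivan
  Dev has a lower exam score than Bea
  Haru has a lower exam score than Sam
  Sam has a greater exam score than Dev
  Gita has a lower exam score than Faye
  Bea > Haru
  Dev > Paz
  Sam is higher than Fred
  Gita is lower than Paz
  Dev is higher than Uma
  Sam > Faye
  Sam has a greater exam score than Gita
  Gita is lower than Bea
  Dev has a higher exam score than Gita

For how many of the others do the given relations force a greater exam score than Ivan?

6

The elements the relations force above Ivan are Gita, Faye, Paz, Dev, Bea, Sam — no chain reaches any other.
That is 6.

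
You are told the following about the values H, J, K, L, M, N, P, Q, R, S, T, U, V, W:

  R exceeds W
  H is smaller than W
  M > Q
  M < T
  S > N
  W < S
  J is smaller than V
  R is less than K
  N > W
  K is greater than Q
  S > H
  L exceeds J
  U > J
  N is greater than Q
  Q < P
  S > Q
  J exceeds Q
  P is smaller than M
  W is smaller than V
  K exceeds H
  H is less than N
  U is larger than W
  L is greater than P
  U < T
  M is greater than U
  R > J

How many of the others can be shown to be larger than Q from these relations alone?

11

The elements the relations force above Q are P, J, U, N, M, S, L, T, R, V, K — no chain reaches any other.
That is 11.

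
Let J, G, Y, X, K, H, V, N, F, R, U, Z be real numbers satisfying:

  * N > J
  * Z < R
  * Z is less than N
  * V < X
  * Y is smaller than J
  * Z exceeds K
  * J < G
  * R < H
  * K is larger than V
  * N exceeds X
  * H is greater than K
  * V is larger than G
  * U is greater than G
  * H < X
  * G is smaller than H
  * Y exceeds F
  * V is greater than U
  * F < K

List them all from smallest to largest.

F < Y < J < G < U < V < K < Z < R < H < X < N

Each adjacent pair is fixed by a given relation: F < Y; Y < J; J < G; G < U; U < V; V < K; K < Z; Z < R; R < H; H < X; X < N. Chaining them end to end gives the full order.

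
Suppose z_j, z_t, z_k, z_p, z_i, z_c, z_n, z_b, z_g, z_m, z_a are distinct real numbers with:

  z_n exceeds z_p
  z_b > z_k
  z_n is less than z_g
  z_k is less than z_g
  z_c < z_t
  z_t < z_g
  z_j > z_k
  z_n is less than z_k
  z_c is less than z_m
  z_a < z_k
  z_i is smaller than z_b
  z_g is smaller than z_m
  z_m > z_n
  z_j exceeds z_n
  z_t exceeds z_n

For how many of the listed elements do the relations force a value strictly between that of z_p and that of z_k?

1

Chaining upward from z_p reaches: z_n, z_t, z_b, z_j, z_g, z_m.
Chaining downward from z_k reaches: z_a, z_n.
Strictly between z_p and z_k are those in both lists: z_n — 1 element.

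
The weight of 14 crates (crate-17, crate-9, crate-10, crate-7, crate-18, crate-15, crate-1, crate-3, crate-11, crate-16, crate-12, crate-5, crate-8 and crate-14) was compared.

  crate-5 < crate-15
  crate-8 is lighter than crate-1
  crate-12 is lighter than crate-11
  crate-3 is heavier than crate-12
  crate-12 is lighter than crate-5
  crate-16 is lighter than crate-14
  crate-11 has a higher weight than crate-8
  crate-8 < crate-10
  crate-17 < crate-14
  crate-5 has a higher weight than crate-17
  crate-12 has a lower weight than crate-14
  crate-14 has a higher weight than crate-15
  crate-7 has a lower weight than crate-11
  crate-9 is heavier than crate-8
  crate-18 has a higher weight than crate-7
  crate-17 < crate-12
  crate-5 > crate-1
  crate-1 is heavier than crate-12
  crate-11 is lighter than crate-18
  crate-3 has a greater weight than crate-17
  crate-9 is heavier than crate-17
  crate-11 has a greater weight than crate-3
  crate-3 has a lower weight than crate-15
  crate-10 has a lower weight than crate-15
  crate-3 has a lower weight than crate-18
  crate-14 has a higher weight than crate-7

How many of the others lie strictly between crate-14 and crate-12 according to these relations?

4

Chaining upward from crate-12 reaches: crate-3, crate-1, crate-11, crate-5, crate-15, crate-18.
Chaining downward from crate-14 reaches: crate-8, crate-10, crate-17, crate-7, crate-3, crate-16, crate-1, crate-5, crate-15.
Strictly between crate-12 and crate-14 are those in both lists: crate-3, crate-1, crate-5, crate-15 — 4 elements.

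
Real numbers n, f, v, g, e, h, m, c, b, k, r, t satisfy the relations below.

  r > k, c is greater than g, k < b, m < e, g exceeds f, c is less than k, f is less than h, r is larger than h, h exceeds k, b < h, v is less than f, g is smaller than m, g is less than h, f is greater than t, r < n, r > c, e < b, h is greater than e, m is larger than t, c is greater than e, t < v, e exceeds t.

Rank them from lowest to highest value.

Nothing is placed below t, so it is least; from there t < v; v < f; f < g; g < m; m < e; e < c; c < k; k < b; b < h; h < r; r < n, each given directly.

t < v < f < g < m < e < c < k < b < h < r < n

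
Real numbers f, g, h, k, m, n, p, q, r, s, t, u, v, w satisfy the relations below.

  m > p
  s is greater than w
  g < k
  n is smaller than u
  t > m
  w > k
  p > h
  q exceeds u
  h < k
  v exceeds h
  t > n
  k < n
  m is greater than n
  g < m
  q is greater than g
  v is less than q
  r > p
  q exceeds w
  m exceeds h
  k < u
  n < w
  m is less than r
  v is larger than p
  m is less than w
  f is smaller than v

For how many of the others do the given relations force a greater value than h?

11

Directly above h: k, p, m, v.
One step further: n, u, w, r, q, t (10 so far).
One step further: s (11 so far).
Nothing else is reachable above h; 11 in all.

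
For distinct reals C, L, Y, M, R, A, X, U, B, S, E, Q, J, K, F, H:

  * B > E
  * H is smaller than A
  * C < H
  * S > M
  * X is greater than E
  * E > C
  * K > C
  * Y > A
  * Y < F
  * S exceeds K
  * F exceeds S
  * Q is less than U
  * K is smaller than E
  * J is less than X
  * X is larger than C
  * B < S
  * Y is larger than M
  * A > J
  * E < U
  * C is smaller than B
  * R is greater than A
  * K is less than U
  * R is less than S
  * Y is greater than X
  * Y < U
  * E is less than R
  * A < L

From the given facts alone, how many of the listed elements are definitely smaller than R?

The elements the relations force below R are C, K, E, H, J, A — no chain reaches any other.
That is 6.

6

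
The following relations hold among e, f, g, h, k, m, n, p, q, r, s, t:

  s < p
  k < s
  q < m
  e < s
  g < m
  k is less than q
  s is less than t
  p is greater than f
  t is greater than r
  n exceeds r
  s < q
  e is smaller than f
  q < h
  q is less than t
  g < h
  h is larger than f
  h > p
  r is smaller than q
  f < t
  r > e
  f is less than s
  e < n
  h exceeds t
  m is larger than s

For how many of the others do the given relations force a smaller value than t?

From t the given relations immediately reach f, r, s, q.
From those, k, e — 6 in total.
No other element is forced below t by the given relations, so the count is 6.

6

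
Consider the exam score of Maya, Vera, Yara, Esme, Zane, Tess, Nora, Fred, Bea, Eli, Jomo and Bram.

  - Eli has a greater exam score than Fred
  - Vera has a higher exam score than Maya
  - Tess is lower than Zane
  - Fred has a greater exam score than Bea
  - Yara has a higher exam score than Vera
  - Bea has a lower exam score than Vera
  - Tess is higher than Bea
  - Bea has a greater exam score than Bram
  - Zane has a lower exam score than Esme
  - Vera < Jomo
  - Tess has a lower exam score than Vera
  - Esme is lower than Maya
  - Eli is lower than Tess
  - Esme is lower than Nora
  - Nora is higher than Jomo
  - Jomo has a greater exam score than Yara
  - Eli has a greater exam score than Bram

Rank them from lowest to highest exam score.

Nothing is placed below Bram, so it is least; from there Bram < Bea; Bea < Fred; Fred < Eli; Eli < Tess; Tess < Zane; Zane < Esme; Esme < Maya; Maya < Vera; Vera < Yara; Yara < Jomo; Jomo < Nora, each given directly.

Bram < Bea < Fred < Eli < Tess < Zane < Esme < Maya < Vera < Yara < Jomo < Nora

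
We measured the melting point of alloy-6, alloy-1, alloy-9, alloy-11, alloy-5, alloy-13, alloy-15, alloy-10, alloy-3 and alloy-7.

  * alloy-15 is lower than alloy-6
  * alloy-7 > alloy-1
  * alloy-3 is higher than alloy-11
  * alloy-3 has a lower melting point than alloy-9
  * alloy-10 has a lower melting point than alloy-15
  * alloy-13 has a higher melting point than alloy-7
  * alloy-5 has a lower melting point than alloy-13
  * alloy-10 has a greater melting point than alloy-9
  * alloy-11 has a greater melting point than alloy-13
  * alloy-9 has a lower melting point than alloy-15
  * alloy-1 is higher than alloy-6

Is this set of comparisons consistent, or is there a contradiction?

inconsistent

We have alloy-7 < alloy-13 stated directly, yet also alloy-13 < alloy-11 < alloy-3 < alloy-9 < alloy-10 < alloy-15 < alloy-6 < alloy-1 < alloy-7 by chaining the others — so alloy-13 < alloy-7. Contradiction.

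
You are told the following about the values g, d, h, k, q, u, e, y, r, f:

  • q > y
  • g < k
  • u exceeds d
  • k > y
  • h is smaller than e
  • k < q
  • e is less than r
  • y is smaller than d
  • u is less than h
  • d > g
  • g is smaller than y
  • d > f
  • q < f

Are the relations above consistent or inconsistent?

consistent

The single ordering g < y < k < q < f < d < u < h < e < r satisfies every listed relation, so no contradiction arises.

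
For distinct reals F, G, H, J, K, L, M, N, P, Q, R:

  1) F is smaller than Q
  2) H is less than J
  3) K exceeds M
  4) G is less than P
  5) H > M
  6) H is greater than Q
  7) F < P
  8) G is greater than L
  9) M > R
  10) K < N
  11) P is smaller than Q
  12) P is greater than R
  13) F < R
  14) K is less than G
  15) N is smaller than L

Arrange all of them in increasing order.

Each adjacent pair is fixed by a given relation: F < R; R < M; M < K; K < N; N < L; L < G; G < P; P < Q; Q < H; H < J. Chaining them end to end gives the full order.

F < R < M < K < N < L < G < P < Q < H < J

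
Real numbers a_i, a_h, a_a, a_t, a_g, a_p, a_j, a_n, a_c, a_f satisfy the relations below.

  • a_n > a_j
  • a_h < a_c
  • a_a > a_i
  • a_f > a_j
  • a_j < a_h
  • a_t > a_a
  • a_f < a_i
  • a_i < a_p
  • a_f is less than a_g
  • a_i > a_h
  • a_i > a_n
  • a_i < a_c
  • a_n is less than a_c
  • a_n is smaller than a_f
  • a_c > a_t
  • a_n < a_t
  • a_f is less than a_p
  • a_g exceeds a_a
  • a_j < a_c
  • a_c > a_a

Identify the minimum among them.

a_j

Chaining upward from a_j: directly above it, a_n, a_f, a_h, a_c; then a_i, a_t, a_p, a_g; then a_a.
That covers every other element, and nothing is given below a_j, so a_j is the minimum.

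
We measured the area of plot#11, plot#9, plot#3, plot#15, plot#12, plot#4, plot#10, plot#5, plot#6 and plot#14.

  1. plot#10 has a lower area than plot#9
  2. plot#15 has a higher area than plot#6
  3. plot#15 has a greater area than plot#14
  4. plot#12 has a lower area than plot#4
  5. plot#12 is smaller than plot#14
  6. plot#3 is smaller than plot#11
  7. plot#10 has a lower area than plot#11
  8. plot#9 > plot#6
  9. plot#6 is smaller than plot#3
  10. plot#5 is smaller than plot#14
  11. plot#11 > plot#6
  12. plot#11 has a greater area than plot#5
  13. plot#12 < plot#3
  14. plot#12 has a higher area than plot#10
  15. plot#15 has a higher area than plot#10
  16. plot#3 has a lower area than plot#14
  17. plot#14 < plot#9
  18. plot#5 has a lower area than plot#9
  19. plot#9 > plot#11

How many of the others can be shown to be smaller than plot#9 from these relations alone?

The elements the relations force below plot#9 are plot#6, plot#5, plot#10, plot#12, plot#3, plot#14, plot#11 — no chain reaches any other.
That is 7.

7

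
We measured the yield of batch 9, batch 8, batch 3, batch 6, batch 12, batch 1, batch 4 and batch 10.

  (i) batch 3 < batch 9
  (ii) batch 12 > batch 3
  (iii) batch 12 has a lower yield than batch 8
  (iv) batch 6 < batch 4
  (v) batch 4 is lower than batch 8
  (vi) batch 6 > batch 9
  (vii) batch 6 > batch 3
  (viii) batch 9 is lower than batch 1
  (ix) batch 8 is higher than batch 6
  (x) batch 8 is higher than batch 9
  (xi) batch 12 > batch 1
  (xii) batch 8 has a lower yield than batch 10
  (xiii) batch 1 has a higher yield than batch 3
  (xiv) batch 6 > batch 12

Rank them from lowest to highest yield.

The consecutive links are each given: batch 3 < batch 9; batch 9 < batch 1; batch 1 < batch 12; batch 12 < batch 6; batch 6 < batch 4; batch 4 < batch 8; batch 8 < batch 10.

batch 3 < batch 9 < batch 1 < batch 12 < batch 6 < batch 4 < batch 8 < batch 10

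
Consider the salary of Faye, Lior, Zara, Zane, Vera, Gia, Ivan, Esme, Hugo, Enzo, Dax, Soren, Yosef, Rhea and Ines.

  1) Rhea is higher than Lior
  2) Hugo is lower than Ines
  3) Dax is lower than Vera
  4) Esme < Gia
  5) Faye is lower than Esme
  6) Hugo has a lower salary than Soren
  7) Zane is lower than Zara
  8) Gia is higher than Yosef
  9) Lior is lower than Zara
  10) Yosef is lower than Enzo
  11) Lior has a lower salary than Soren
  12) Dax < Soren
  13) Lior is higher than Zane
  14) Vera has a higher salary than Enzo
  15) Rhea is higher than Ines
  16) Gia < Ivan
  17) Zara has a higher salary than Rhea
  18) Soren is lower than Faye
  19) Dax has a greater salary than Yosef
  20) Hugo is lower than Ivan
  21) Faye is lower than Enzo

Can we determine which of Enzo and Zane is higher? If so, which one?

Enzo

Zane < Lior and Lior < Soren give Zane < Soren.
With Soren < Faye: Zane < Lior < Soren < Faye.
Then Faye < Enzo extends the chain to Enzo.
So Enzo is higher.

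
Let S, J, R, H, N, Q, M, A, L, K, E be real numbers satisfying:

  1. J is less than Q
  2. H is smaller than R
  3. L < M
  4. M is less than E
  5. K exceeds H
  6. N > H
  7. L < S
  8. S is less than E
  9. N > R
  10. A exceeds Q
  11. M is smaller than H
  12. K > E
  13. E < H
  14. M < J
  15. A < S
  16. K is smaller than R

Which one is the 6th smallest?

S

Piecing the relations together gives one ordering: L < M < J < Q < A < S < E < H < K < R < N.
Counting 6 from the smallest end gives S.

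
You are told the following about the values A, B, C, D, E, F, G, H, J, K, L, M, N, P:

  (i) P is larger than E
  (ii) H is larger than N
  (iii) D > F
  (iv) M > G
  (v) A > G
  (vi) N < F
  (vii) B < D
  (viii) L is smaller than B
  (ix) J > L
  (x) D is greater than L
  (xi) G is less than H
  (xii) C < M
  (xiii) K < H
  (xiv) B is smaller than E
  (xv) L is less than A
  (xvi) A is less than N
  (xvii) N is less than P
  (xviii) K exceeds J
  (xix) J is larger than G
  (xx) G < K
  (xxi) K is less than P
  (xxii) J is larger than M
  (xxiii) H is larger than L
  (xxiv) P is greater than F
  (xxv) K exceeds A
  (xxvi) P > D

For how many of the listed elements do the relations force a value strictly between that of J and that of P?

1

Chaining upward from J reaches: K, H.
Chaining downward from P reaches: L, C, G, A, N, F, M, B, D, K, E.
Strictly between J and P are those in both lists: K — 1 element.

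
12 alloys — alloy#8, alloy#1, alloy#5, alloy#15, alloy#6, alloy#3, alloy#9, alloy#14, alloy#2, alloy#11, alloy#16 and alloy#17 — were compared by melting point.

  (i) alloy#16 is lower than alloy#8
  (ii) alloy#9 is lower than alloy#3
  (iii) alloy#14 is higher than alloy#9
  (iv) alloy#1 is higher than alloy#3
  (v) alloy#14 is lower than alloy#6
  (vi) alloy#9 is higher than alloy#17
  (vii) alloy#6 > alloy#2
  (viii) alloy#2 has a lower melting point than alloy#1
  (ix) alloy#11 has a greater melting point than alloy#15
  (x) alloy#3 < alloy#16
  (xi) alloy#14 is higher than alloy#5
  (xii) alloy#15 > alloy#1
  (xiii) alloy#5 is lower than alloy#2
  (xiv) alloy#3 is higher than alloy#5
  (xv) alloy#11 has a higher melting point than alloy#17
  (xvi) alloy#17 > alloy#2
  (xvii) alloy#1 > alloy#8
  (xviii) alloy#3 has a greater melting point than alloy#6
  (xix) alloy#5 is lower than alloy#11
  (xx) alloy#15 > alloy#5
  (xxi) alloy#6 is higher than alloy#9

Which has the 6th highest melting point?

Piecing the relations together gives one ordering: alloy#5 < alloy#2 < alloy#17 < alloy#9 < alloy#14 < alloy#6 < alloy#3 < alloy#16 < alloy#8 < alloy#1 < alloy#15 < alloy#11.
The 6th largest is alloy#3.

alloy#3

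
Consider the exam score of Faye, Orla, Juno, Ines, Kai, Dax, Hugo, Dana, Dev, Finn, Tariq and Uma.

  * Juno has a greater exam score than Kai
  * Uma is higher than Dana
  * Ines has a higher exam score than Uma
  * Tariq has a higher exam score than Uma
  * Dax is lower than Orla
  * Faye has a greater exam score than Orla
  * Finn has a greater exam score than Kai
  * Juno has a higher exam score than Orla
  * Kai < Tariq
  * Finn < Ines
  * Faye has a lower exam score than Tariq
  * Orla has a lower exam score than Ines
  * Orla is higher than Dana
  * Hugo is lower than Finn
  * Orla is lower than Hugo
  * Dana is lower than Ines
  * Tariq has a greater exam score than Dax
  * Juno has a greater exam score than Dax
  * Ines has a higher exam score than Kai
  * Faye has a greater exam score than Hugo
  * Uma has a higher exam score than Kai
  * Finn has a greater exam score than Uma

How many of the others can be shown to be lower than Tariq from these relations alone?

Directly below Tariq: Dax, Kai, Uma, Faye.
One step further: Dana, Orla, Hugo (7 so far).
No other element is forced below Tariq by the given relations, so the count is 7.

7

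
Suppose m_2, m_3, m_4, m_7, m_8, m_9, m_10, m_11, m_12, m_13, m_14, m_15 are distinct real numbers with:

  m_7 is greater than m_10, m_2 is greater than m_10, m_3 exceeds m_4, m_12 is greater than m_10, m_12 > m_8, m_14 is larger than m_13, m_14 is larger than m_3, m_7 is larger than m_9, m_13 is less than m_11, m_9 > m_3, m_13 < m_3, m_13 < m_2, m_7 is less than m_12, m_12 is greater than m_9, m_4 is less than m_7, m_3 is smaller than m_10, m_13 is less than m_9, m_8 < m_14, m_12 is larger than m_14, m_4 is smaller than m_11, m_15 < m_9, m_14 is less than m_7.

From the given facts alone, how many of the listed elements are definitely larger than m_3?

6

The elements the relations force above m_3 are m_9, m_14, m_10, m_2, m_7, m_12 — no chain reaches any other.
That is 6.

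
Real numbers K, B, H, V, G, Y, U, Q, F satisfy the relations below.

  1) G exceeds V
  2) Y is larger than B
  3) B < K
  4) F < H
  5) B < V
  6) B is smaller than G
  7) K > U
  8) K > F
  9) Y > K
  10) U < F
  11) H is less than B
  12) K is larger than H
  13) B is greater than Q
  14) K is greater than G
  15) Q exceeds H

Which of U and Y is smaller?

U

U < F and F < H give U < H.
With H < Q: U < F < H < Q.
Then Q < B extends the chain to B.
With B < V: U < F < H < Q < B < V.
With V < G: U < F < H < Q < B < V < G.
With G < K: U < F < H < Q < B < V < G < K.
Then K < Y extends the chain to Y.
So U < Y; U is the smaller of the two.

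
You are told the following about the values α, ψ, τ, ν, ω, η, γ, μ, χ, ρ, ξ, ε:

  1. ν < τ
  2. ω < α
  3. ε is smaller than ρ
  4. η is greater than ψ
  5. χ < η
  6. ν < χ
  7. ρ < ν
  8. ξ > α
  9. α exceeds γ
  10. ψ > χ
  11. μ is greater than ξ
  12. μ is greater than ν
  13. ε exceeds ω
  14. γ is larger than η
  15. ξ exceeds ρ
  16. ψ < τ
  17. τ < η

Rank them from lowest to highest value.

ω < ε < ρ < ν < χ < ψ < τ < η < γ < α < ξ < μ

Each adjacent pair is fixed by a given relation: ω < ε; ε < ρ; ρ < ν; ν < χ; χ < ψ; ψ < τ; τ < η; η < γ; γ < α; α < ξ; ξ < μ. Chaining them end to end gives the full order.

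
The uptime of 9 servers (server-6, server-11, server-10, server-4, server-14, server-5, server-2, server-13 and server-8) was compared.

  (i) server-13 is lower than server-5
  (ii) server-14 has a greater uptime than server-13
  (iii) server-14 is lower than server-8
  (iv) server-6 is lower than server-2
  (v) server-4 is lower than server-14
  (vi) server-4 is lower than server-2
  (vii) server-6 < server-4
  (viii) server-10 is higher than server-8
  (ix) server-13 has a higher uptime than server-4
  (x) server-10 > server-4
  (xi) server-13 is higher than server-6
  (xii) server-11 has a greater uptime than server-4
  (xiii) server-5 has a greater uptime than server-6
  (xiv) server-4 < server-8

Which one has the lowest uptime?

server-6

server-4 is not least since server-6 < server-4; server-13 is not least since server-4 < server-13; server-5 is not least since server-6 < server-5; server-14 is not least since server-13 < server-14; server-11 is not least since server-4 < server-11; server-8 is not least since server-14 < server-8; server-10 is not least since server-8 < server-10; server-2 is not least since server-4 < server-2.
Only server-6 has nothing below it, so server-6 is the lowest uptime.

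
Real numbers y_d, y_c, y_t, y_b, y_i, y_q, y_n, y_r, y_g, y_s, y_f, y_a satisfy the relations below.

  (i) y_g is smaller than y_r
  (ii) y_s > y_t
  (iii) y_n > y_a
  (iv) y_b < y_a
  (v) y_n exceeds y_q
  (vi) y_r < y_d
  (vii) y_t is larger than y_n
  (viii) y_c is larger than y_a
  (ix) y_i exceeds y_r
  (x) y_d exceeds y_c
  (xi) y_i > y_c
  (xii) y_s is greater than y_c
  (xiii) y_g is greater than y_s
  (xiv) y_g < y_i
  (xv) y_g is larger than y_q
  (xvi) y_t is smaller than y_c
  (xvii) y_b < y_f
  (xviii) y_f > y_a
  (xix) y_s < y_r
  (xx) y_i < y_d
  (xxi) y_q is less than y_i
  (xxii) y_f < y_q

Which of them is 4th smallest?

Piecing the relations together gives one ordering: y_b < y_a < y_f < y_q < y_n < y_t < y_c < y_s < y_g < y_r < y_i < y_d.
Counting 4 from the smallest end gives y_q.

y_q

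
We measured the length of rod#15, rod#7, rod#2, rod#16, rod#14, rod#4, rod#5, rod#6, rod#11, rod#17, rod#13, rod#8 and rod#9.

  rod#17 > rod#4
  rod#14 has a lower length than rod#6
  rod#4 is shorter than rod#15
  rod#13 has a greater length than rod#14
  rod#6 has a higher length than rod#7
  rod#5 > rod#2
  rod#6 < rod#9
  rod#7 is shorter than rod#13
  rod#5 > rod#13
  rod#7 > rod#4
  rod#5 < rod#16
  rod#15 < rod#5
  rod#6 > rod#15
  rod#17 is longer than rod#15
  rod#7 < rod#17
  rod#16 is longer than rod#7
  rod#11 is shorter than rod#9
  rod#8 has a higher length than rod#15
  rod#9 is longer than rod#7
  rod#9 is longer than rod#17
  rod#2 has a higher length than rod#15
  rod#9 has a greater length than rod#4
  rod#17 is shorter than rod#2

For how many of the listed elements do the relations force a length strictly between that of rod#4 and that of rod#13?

1

Chaining upward from rod#4 reaches: rod#15, rod#7, rod#17, rod#8, rod#2, rod#6, rod#5, rod#9, rod#16.
Chaining downward from rod#13 reaches: rod#14, rod#7.
Strictly between rod#4 and rod#13 are those in both lists: rod#7 — 1 element.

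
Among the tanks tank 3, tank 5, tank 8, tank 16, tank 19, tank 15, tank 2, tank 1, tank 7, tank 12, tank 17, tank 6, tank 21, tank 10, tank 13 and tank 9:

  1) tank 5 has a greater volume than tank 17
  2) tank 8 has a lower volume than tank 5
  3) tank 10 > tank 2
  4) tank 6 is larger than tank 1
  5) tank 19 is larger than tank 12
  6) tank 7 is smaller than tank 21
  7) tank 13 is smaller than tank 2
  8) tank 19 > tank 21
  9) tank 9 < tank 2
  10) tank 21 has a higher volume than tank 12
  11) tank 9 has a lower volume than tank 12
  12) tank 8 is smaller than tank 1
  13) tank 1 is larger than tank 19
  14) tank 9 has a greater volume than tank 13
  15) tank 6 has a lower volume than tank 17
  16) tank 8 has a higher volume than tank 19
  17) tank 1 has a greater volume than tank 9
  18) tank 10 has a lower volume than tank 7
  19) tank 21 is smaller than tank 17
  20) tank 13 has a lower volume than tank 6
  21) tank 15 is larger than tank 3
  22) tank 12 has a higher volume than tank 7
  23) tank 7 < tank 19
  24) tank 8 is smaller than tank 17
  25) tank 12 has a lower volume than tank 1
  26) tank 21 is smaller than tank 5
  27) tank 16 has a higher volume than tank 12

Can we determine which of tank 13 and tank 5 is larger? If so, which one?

Chaining the given relations: tank 13 < tank 9 < tank 2 < tank 10 < tank 7 < tank 12 < tank 21 < tank 19 < tank 8 < tank 1 < tank 6 < tank 17 < tank 5.
So tank 5 is larger.

tank 5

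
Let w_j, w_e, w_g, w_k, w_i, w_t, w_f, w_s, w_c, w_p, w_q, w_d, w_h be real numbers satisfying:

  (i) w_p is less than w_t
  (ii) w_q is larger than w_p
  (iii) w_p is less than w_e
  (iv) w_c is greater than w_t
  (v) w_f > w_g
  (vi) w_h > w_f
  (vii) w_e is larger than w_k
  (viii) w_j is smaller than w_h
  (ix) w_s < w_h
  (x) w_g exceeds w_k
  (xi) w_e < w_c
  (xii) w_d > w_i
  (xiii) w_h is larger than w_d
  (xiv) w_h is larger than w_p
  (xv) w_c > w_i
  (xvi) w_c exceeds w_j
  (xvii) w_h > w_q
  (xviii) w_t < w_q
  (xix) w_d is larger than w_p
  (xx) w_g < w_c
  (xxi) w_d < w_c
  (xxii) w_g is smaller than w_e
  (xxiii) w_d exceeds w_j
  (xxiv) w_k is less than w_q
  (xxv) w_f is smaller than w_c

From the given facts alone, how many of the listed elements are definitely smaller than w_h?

The elements the relations force below w_h are w_p, w_k, w_j, w_g, w_i, w_t, w_d, w_q, w_f, w_s — no chain reaches any other.
That is 10.

10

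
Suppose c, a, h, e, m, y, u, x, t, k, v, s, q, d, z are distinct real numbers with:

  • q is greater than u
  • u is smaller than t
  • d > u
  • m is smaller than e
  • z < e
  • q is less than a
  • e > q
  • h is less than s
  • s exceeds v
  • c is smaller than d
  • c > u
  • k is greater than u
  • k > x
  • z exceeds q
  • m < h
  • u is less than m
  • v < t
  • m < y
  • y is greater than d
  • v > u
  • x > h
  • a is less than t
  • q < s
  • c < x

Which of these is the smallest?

c is not least since u < c; m is not least since u < m; v is not least since u < v; q is not least since u < q; h is not least since m < h; a is not least since q < a; t is not least since v < t; x is not least since c < x; k is not least since x < k; s is not least since v < s; d is not least since u < d; z is not least since q < z; e is not least since z < e; y is not least since d < y.
Only u has nothing below it, so u is the smallest.

u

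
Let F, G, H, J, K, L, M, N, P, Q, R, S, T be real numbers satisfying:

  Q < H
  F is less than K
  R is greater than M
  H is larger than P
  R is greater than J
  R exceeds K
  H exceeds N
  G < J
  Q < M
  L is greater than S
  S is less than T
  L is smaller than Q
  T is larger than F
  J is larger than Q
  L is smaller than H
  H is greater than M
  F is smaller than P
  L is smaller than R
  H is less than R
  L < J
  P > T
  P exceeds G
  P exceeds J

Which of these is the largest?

R

Chaining downward from R: directly below it, K, L, J, M, H; then F, G, S, Q, P, N; then T.
That covers every other element, and nothing is given above R, so R is the largest.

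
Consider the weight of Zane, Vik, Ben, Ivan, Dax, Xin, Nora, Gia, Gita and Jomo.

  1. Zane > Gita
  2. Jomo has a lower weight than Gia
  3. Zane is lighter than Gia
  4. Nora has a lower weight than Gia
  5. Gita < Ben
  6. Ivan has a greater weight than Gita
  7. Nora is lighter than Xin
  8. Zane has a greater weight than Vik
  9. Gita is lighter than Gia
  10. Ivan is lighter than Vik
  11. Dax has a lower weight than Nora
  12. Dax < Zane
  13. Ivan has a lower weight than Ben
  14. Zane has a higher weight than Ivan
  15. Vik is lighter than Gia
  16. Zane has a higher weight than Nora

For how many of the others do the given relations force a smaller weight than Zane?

5

The elements the relations force below Zane are Dax, Nora, Gita, Ivan, Vik — no chain reaches any other.
That is 5.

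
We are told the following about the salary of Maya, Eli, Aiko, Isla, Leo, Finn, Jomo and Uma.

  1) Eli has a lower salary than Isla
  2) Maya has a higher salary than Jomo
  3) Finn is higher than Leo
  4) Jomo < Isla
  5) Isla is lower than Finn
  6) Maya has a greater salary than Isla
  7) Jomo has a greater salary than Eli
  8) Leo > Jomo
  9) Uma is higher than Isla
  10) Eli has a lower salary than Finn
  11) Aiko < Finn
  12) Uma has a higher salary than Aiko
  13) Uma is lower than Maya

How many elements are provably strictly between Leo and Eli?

1

Chaining upward from Eli reaches: Jomo, Isla, Uma, Finn, Maya.
Chaining downward from Leo reaches: Jomo.
Strictly between Eli and Leo are those in both lists: Jomo — 1 element.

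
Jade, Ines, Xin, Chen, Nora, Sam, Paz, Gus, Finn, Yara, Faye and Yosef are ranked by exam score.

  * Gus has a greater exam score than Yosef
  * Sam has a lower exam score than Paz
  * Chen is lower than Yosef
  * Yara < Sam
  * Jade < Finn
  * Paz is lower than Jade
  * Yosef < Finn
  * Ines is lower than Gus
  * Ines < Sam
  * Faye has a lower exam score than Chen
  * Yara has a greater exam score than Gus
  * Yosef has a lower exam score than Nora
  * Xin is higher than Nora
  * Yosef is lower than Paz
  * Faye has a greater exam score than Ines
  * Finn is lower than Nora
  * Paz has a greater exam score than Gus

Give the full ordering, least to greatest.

Ines < Faye < Chen < Yosef < Gus < Yara < Sam < Paz < Jade < Finn < Nora < Xin

Nothing is placed below Ines, so it is least; from there Ines < Faye; Faye < Chen; Chen < Yosef; Yosef < Gus; Gus < Yara; Yara < Sam; Sam < Paz; Paz < Jade; Jade < Finn; Finn < Nora; Nora < Xin, each given directly.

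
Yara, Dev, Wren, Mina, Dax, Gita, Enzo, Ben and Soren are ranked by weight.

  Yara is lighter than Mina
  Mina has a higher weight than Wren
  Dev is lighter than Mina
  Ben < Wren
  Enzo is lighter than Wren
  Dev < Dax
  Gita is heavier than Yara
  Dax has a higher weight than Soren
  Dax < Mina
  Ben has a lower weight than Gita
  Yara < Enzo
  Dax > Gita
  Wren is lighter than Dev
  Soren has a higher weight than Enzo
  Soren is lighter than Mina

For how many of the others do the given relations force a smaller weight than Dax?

7

The elements the relations force below Dax are Ben, Yara, Enzo, Gita, Soren, Wren, Dev — no chain reaches any other.
That is 7.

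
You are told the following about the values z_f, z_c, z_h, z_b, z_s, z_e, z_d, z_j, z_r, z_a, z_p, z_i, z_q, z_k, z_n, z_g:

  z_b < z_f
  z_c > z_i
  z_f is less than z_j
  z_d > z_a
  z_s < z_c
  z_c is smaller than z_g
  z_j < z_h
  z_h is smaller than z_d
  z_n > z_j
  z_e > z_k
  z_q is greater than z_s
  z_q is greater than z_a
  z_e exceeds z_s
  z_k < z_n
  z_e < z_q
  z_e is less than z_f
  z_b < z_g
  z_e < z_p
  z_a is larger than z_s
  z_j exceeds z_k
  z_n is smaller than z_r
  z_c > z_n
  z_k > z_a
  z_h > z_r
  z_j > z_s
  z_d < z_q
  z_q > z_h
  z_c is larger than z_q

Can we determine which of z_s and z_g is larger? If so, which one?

The relevant relations are z_s < z_a; z_a < z_k; z_k < z_e; z_e < z_f; z_f < z_j; z_j < z_n; z_n < z_r; z_r < z_h; z_h < z_d; z_d < z_q; z_q < z_c; z_c < z_g.
Chaining these gives z_s < z_a < z_k < z_e < z_f < z_j < z_n < z_r < z_h < z_d < z_q < z_c < z_g.
So z_g is larger.

z_g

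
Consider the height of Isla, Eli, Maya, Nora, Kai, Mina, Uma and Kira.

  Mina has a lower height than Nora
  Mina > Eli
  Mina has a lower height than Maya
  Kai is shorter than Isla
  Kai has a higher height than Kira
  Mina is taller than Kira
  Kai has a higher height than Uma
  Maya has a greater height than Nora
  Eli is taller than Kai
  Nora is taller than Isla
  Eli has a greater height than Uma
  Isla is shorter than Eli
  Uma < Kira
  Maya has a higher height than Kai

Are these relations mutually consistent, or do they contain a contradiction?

consistent

The single ordering Uma < Kira < Kai < Isla < Eli < Mina < Nora < Maya satisfies every listed relation, so no contradiction arises.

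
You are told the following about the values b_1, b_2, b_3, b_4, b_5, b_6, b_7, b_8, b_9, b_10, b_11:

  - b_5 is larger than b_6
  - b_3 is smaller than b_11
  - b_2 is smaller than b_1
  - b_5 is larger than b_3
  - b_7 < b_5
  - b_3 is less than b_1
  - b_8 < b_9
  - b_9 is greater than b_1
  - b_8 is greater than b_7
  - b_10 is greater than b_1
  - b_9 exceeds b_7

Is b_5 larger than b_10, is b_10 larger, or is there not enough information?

undetermined

Following every chain through b_5: below b_5 we get b_6, b_7, b_3.
b_10 is not reached, and no chain runs the other way from b_10 to b_5.
So the given relations leave the order of b_5 and b_10 undetermined.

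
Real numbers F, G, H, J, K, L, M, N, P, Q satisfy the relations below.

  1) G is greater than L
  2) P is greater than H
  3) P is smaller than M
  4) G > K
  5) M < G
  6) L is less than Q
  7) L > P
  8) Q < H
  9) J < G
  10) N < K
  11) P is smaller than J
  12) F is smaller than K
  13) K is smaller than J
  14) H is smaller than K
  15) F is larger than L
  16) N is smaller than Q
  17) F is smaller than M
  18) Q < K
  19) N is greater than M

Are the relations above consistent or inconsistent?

inconsistent

We have Q < H stated directly, yet also H < P < L < F < M < N < Q by chaining the others — so H < Q. Contradiction.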